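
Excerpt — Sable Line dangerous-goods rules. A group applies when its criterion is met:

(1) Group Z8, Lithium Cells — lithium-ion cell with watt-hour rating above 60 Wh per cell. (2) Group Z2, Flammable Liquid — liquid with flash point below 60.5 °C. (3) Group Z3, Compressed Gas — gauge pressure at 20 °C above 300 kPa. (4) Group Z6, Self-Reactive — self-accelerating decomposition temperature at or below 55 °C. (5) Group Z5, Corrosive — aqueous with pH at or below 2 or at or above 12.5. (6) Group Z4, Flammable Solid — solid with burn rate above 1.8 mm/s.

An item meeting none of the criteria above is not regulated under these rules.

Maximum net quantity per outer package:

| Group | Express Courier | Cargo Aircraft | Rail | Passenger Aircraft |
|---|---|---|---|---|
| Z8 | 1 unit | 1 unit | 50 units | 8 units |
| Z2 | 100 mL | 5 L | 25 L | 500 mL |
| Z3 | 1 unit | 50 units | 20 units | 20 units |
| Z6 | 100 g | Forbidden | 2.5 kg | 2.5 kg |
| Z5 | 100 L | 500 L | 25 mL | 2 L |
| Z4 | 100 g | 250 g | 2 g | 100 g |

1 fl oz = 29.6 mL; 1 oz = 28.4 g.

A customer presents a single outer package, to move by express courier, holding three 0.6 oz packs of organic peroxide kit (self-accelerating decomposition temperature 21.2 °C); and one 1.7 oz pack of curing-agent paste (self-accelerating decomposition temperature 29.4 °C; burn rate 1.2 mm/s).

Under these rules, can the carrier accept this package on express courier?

Yes

With self-accelerating decomposition temperature 21.2 °C (≤ 55 °C), the organic peroxide kit falls in Group Z6.
With self-accelerating decomposition temperature 29.4 °C (≤ 55 °C), the curing-agent paste falls in Group Z6.
Total Group Z6: (three 0.6 oz packs = 51.12 g) + (one 1.7 oz pack = 48.28 g) = 99.4 g.
That is within the Group Z6 express courier limit of 100 g.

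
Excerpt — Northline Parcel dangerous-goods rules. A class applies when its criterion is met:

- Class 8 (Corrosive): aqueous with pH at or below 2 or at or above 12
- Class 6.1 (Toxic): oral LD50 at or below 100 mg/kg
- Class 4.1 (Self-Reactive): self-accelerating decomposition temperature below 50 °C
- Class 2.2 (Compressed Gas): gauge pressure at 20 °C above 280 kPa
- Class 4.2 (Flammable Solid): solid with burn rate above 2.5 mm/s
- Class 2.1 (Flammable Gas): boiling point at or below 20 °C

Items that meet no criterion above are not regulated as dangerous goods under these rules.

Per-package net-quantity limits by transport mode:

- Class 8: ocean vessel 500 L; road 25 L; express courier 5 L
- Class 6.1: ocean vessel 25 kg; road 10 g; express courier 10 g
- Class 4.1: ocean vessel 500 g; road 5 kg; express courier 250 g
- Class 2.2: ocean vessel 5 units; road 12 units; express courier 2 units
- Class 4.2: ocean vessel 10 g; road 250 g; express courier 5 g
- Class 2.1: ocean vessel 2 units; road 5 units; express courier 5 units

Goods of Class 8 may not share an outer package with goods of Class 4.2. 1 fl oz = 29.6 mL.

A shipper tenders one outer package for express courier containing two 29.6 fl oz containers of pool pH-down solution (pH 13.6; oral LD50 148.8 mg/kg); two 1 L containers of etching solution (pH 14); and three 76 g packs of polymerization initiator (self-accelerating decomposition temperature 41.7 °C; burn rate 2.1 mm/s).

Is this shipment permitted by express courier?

Yes

Pool pH-down solution: pH 13.6 ≥ 12 → Class 8 (Corrosive).
pH 14 meets the Class 8 criterion (Corrosive), so the etching solution is Class 8.
With self-accelerating decomposition temperature 41.7 °C (< 50 °C), the polymerization initiator falls in Class 4.1.
Total Class 8: (two 29.6 fl oz containers = 1752.32 mL) + (two 1 L containers = 2 L) = 3752.32 mL.
That is within the Class 8 express courier limit of 5 L.
Class 4.1 quantity: three 76 g packs = 228 g.
228 g ≤ 250 g (express courier limit, Class 4.1) — within limit.
The segregation rule (Class 8 with Class 4.2) does not apply to Class 8 with Class 4.1.
Every hazard class is within its express courier limit and no segregation rule is violated.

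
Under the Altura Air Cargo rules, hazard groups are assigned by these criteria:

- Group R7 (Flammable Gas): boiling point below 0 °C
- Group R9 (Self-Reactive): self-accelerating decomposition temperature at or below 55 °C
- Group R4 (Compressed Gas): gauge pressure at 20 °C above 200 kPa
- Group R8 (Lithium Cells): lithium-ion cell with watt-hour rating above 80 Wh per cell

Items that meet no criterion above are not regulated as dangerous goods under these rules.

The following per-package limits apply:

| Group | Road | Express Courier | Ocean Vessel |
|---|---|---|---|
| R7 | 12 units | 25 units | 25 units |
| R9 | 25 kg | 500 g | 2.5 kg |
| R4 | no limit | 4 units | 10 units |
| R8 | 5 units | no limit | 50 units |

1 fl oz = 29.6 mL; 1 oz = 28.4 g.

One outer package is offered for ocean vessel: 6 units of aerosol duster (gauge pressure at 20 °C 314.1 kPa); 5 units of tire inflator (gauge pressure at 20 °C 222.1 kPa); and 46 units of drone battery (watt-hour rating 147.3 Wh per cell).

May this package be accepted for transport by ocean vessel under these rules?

No

With gauge pressure at 20 °C 314.1 kPa (> 200 kPa), the aerosol duster falls in Group R4.
Tire inflator: gauge pressure at 20 °C 222.1 kPa > 200 kPa → Group R4 (Compressed Gas).
The drone battery has watt-hour rating 147.3 Wh per cell, which is > 80 Wh per cell, so it is Group R8 (Lithium Cells).
Group R4 net quantity: 6 units + 5 units = 11 units.
That exceeds the Group R4 ocean vessel limit of 10 units.
Group R8 quantity: 46 units.
That is within the Group R8 ocean vessel limit of 50 units.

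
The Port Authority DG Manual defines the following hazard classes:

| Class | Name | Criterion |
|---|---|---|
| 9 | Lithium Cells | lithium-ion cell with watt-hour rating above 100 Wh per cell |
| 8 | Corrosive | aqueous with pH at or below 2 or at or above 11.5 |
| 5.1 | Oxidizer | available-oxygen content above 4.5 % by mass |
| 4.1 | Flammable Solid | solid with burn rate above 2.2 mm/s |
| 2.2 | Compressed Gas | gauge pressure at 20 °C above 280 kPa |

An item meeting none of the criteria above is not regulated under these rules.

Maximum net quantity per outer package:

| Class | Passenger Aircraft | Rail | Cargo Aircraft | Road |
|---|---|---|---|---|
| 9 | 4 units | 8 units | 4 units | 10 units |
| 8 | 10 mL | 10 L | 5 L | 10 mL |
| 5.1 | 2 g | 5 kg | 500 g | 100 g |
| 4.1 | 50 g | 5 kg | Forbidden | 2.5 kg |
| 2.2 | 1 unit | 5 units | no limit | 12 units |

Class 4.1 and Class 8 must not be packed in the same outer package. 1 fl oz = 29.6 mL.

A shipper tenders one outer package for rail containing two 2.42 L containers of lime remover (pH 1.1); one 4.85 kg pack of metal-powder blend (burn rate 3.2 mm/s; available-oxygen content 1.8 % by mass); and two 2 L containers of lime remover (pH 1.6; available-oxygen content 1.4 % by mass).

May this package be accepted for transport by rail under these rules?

Lime remover: pH 1.1 ≤ 2 → Class 8 (Corrosive).
Metal-powder blend: burn rate 3.2 mm/s > 2.2 mm/s → Class 4.1 (Flammable Solid).
With pH 1.6 (≤ 2), the lime remover falls in Class 8.
Class 4.1 quantity: 4.85 kg.
That is within the Class 4.1 rail limit of 5 kg.
Class 8 net quantity: (two 2.42 L containers = 4.84 L) + (two 2 L containers = 4 L) = 8.84 L.
8.84 L is within the rail limit of 10 L for Class 8.
Class 4.1 and Class 8 may not share an outer package.

No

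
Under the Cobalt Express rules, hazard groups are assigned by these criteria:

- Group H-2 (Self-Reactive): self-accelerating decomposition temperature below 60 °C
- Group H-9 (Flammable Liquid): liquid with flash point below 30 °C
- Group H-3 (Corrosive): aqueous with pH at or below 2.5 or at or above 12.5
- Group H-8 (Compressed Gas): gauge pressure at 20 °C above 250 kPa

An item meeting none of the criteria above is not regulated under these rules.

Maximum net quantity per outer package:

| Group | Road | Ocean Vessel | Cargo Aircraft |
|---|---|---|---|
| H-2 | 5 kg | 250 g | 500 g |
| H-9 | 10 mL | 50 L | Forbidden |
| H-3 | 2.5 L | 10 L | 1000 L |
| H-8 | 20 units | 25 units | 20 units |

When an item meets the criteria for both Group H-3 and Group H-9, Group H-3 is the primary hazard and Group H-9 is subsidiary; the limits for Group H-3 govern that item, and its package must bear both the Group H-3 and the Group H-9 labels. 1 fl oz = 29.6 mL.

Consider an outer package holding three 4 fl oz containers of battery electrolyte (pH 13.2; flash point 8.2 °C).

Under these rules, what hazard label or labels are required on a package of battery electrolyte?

Group H-3 and H-9

The battery electrolyte has pH 13.2, which is ≥ 12.5, so it is Group H-3 (Corrosive).
The battery electrolyte has flash point 8.2 °C, which is < 30 °C, so it is Group H-9 (Flammable Liquid).
By the precedence rule Group H-3 is primary and Group H-9 is subsidiary, and that rule requires both labels on the package.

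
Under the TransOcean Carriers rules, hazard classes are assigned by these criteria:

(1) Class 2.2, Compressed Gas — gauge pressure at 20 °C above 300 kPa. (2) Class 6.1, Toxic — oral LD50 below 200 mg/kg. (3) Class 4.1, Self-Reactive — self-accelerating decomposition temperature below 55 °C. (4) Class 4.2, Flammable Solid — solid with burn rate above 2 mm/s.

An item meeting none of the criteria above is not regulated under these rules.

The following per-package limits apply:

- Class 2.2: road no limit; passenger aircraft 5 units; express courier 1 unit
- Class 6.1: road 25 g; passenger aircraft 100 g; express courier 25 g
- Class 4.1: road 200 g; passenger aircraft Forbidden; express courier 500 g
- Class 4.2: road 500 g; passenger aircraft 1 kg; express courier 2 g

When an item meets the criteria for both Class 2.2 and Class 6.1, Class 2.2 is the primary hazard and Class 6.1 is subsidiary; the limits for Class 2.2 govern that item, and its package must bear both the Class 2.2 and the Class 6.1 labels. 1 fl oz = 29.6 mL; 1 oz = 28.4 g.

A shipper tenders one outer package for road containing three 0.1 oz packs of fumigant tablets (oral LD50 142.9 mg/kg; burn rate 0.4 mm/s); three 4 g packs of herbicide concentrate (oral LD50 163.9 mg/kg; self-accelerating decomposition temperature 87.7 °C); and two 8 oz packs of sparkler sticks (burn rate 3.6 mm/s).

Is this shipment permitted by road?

Oral LD50 142.9 mg/kg meets the Class 6.1 criterion (Toxic), so the fumigant tablets are Class 6.1.
Herbicide concentrate: oral LD50 163.9 mg/kg < 200 mg/kg → Class 6.1 (Toxic).
With burn rate 3.6 mm/s (> 2 mm/s), the sparkler sticks fall in Class 4.2.
Total Class 6.1: (three 0.1 oz packs = 8.52 g) + (three 4 g packs = 12 g) = 20.52 g.
That is within the Class 6.1 road limit of 25 g.
Class 4.2 quantity: two 8 oz packs = 454.4 g.
That is within the Class 4.2 road limit of 500 g.
Every hazard class is within its road limit and no segregation rule is violated.

Yes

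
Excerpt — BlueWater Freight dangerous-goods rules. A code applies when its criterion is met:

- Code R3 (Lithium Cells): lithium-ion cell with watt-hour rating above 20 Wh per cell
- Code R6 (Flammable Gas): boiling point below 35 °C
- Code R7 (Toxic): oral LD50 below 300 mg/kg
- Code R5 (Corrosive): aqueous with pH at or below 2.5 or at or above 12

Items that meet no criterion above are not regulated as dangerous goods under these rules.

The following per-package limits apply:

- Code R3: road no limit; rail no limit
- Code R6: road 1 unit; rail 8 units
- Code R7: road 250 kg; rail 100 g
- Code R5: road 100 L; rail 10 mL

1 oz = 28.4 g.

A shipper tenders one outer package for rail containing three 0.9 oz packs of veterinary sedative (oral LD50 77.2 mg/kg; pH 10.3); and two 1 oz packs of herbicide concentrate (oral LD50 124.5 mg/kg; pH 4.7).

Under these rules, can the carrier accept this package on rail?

No

With oral LD50 77.2 mg/kg (< 300 mg/kg), the veterinary sedative falls in Code R7.
Herbicide concentrate: oral LD50 124.5 mg/kg < 300 mg/kg → Code R7 (Toxic).
Total Code R7: (three 0.9 oz packs = 76.68 g) + (two 1 oz packs = 56.8 g) = 133.48 g.
That exceeds the Code R7 rail limit of 100 g.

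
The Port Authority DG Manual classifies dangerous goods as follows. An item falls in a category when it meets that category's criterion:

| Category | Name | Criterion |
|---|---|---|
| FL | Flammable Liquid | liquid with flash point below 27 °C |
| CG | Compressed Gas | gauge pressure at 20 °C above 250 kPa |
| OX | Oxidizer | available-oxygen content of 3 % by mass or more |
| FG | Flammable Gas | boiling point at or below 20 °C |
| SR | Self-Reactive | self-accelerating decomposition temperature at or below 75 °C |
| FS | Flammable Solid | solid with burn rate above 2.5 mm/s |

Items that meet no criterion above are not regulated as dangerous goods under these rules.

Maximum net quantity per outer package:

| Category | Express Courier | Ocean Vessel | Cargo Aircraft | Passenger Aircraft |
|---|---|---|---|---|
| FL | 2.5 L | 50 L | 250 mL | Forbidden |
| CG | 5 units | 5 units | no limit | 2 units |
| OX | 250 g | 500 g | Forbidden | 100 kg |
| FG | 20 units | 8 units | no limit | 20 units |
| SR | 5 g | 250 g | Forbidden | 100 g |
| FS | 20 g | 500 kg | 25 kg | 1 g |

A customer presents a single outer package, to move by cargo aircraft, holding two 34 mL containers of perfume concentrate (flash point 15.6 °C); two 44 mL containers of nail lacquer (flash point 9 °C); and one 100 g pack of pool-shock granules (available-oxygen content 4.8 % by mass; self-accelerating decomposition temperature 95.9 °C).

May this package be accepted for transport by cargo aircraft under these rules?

No

Perfume concentrate: flash point 15.6 °C < 27 °C → Category FL (Flammable Liquid).
With flash point 9 °C (< 27 °C), the nail lacquer falls in Category FL.
Available-oxygen content 4.8 % by mass meets the Category OX criterion (Oxidizer), so the pool-shock granules are Category OX.
Total Category FL: (two 34 mL containers = 68 mL) + (two 44 mL containers = 88 mL) = 156 mL.
156 mL is within the cargo aircraft limit of 250 mL for Category FL.
Category OX quantity: 100 g.
By cargo aircraft, Category OX is Forbidden regardless of quantity.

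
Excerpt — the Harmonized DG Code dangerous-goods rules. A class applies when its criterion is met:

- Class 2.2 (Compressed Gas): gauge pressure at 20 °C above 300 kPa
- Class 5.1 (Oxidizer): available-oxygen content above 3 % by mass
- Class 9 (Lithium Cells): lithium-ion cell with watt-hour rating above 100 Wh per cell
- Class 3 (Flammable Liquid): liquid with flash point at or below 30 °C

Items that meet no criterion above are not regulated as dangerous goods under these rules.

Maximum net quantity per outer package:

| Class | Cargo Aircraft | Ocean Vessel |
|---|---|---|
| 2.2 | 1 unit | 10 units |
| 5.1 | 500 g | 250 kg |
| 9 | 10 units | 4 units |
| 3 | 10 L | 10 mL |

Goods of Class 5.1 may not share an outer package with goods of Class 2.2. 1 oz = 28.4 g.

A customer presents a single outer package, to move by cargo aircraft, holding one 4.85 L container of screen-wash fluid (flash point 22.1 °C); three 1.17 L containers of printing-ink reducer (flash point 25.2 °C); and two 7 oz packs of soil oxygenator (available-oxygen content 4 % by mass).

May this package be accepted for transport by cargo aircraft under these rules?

Flash point 22.1 °C meets the Class 3 criterion (Flammable Liquid), so the screen-wash fluid is Class 3.
Printing-ink reducer: flash point 25.2 °C ≤ 30 °C → Class 3 (Flammable Liquid).
Available-oxygen content 4 % by mass meets the Class 5.1 criterion (Oxidizer), so the soil oxygenator is Class 5.1.
Class 3 net quantity: 4.85 L + (three 1.17 L containers = 3.51 L) = 8.36 L.
That is within the Class 3 cargo aircraft limit of 10 L.
Class 5.1 quantity: two 7 oz packs = 397.6 g.
That is within the Class 5.1 cargo aircraft limit of 500 g.
The segregation rule (Class 5.1 with Class 2.2) does not apply to Class 3 with Class 5.1.
Every hazard class is within its cargo aircraft limit and no segregation rule is violated.

Yes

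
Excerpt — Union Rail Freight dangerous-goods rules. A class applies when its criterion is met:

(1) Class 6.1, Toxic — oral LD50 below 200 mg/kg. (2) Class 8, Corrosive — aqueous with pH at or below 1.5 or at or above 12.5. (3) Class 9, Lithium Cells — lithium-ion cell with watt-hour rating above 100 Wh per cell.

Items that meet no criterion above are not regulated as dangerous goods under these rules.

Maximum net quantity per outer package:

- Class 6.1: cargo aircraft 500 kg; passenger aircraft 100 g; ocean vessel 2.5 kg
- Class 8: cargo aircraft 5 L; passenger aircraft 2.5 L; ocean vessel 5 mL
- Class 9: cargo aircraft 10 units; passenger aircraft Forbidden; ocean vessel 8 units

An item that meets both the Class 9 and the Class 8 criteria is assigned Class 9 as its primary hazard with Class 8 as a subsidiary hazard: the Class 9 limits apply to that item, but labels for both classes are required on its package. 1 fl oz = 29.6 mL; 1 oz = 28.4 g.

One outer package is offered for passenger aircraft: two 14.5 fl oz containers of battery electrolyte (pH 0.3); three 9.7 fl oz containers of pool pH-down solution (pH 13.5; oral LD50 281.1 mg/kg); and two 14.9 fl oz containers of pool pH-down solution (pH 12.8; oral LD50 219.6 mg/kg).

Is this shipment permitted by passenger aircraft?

No

pH 0.3 meets the Class 8 criterion (Corrosive), so the battery electrolyte is Class 8.
With pH 13.5 (≥ 12.5), the pool pH-down solution falls in Class 8.
With pH 12.8 (≥ 12.5), the pool pH-down solution falls in Class 8.
Class 8 net quantity: (two 14.5 fl oz containers = 858.4 mL) + (three 9.7 fl oz containers = 861.36 mL) + (two 14.9 fl oz containers = 882.08 mL) = 2601.84 mL.
2601.84 mL exceeds the passenger aircraft limit of 2.5 L for Class 8.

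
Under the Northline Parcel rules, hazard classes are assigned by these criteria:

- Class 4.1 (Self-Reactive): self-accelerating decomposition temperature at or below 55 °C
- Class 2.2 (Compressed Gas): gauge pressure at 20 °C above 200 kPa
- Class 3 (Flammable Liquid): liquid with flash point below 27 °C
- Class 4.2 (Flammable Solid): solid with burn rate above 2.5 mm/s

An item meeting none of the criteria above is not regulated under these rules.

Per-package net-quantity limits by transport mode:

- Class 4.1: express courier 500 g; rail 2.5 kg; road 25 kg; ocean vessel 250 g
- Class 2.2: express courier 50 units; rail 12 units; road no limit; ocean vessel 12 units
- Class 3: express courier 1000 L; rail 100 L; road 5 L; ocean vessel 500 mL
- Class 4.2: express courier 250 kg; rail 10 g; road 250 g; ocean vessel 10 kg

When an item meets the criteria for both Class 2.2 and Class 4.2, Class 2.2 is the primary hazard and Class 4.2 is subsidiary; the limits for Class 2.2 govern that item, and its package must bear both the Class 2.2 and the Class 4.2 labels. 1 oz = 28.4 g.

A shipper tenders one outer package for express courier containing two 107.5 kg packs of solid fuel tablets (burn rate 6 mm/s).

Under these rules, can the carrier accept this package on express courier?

Yes

Burn rate 6 mm/s meets the Class 4.2 criterion (Flammable Solid), so the solid fuel tablets are Class 4.2.
Class 4.2 quantity: two 107.5 kg packs = 215 kg.
215 kg is within the express courier limit of 250 kg for Class 4.2.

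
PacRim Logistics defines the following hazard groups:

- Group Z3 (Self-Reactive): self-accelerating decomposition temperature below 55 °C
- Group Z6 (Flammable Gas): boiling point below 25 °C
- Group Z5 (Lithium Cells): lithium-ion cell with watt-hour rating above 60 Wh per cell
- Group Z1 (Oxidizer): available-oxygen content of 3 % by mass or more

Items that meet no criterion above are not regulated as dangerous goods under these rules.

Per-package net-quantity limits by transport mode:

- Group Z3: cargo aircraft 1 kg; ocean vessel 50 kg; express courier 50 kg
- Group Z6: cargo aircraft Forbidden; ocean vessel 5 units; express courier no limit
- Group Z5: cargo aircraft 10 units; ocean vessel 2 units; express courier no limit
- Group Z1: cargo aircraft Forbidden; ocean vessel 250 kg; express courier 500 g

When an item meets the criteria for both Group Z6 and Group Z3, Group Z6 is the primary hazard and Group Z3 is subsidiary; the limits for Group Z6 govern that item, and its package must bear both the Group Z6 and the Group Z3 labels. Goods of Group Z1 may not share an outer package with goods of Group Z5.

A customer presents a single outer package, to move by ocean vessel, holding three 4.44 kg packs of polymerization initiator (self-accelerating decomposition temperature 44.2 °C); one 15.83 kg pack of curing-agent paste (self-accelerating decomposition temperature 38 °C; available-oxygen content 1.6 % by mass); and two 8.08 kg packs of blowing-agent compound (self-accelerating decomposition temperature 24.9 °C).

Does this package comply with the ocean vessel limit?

Yes

The polymerization initiator has self-accelerating decomposition temperature 44.2 °C, which is < 55 °C, so it is Group Z3 (Self-Reactive).
With self-accelerating decomposition temperature 38 °C (< 55 °C), the curing-agent paste falls in Group Z3.
The blowing-agent compound has self-accelerating decomposition temperature 24.9 °C, which is < 55 °C, so it is Group Z3 (Self-Reactive).
Total Group Z3: (three 4.44 kg packs = 13.32 kg) + 15.83 kg + (two 8.08 kg packs = 16.16 kg) = 45.31 kg.
45.31 kg is within the ocean vessel limit of 50 kg for Group Z3.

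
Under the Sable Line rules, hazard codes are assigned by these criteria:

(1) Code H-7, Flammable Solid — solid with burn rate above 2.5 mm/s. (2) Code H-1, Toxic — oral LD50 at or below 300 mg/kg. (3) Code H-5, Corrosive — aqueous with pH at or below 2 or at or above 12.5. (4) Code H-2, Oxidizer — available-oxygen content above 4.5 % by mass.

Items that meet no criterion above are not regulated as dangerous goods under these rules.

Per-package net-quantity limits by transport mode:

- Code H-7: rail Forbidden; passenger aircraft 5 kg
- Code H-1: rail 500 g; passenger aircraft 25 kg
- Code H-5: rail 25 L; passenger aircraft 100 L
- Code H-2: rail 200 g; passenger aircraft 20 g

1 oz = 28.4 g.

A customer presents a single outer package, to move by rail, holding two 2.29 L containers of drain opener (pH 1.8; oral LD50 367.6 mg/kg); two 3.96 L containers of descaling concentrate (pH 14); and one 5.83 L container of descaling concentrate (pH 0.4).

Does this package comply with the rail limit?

Yes

Drain opener: pH 1.8 ≤ 2 → Code H-5 (Corrosive).
Descaling concentrate: pH 14 ≥ 12.5 → Code H-5 (Corrosive).
With pH 0.4 (≤ 2), the descaling concentrate falls in Code H-5.
Code H-5 net quantity: (two 2.29 L containers = 4.58 L) + (two 3.96 L containers = 7.92 L) + 5.83 L = 18.33 L.
18.33 L ≤ 25 L (rail limit, Code H-5) — within limit.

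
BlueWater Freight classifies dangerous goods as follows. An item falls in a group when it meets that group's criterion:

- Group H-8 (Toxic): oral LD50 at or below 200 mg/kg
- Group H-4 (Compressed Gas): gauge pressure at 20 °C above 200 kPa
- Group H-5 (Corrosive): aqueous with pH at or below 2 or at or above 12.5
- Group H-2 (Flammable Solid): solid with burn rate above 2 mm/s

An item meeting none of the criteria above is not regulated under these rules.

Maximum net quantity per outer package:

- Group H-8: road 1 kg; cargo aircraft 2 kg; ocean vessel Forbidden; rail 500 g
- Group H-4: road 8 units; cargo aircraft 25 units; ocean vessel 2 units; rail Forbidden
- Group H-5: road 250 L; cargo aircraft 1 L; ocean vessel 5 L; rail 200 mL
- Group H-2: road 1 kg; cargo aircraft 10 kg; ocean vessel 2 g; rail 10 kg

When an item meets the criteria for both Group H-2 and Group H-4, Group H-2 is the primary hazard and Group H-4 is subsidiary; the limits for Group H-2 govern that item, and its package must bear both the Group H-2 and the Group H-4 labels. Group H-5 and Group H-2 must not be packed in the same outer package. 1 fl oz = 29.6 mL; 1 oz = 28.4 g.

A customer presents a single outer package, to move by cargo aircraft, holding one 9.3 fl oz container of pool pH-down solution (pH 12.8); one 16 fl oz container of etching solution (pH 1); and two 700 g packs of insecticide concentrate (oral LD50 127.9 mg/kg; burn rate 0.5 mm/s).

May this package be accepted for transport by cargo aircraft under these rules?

Yes

The pool pH-down solution has pH 12.8, which is ≥ 12.5, so it is Group H-5 (Corrosive).
With pH 1 (≤ 2), the etching solution falls in Group H-5.
Oral LD50 127.9 mg/kg meets the Group H-8 criterion (Toxic), so the insecticide concentrate is Group H-8.
Total Group H-5: (one 9.3 fl oz container = 275.28 mL) + (one 16 fl oz container = 473.6 mL) = 748.88 mL.
748.88 mL is within the cargo aircraft limit of 1 L for Group H-5.
Group H-8 quantity: two 700 g packs = 1.4 kg.
That is within the Group H-8 cargo aircraft limit of 2 kg.
The segregation rule (Group H-5 with Group H-2) does not apply to Group H-5 with Group H-8.
Every hazard group is within its cargo aircraft limit and no segregation rule is violated.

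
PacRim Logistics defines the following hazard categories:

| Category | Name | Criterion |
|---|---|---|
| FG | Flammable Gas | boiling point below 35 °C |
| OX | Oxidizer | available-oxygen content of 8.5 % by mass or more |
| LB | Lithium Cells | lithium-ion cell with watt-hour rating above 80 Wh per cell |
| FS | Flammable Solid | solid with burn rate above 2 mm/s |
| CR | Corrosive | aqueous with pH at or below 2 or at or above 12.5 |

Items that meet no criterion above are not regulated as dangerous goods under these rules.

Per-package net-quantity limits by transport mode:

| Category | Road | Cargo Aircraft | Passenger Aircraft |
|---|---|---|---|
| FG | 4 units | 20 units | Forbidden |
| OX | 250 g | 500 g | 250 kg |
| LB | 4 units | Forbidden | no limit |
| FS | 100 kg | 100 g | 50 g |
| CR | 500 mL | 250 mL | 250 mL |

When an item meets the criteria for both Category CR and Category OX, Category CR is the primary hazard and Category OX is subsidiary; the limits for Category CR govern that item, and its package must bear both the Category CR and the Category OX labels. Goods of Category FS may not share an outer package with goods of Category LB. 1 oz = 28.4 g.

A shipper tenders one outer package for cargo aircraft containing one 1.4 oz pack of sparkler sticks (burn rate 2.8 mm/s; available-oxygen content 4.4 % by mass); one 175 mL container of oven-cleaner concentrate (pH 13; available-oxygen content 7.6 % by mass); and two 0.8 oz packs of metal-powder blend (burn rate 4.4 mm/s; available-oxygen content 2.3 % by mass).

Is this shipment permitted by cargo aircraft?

Yes

Burn rate 2.8 mm/s meets the Category FS criterion (Flammable Solid), so the sparkler sticks are Category FS.
Oven-cleaner concentrate: pH 13 ≥ 12.5 → Category CR (Corrosive).
With burn rate 4.4 mm/s (> 2 mm/s), the metal-powder blend falls in Category FS.
Total Category FS: (one 1.4 oz pack = 39.76 g) + (two 0.8 oz packs = 45.44 g) = 85.2 g.
85.2 g ≤ 100 g (cargo aircraft limit, Category FS) — within limit.
Category CR quantity: 175 mL.
That is within the Category CR cargo aircraft limit of 250 mL.
The segregation rule (Category FS with Category LB) does not apply to Category FS with Category CR.
Every hazard category is within its cargo aircraft limit and no segregation rule is violated.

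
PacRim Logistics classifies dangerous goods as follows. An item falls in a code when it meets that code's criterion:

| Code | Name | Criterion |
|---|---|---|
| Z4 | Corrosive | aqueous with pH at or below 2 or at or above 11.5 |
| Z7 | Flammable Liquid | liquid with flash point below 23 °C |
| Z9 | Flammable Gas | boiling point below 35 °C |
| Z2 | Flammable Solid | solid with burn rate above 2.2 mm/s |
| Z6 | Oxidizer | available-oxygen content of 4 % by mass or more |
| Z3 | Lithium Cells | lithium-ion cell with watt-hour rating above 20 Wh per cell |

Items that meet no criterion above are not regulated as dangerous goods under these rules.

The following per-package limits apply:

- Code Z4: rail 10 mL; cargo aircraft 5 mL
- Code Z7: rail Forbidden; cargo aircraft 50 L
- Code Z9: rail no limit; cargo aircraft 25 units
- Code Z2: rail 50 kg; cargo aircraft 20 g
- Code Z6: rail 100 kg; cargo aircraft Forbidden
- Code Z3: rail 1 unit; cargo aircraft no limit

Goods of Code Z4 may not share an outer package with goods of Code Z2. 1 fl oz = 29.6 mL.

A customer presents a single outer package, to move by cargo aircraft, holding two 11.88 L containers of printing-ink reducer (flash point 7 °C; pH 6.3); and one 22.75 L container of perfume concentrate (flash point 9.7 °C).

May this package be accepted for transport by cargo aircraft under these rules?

The printing-ink reducer has flash point 7 °C, which is < 23 °C, so it is Code Z7 (Flammable Liquid).
Perfume concentrate: flash point 9.7 °C < 23 °C → Code Z7 (Flammable Liquid).
Total Code Z7: (two 11.88 L containers = 23.76 L) + 22.75 L = 46.51 L.
46.51 L is within the cargo aircraft limit of 50 L for Code Z7.

Yes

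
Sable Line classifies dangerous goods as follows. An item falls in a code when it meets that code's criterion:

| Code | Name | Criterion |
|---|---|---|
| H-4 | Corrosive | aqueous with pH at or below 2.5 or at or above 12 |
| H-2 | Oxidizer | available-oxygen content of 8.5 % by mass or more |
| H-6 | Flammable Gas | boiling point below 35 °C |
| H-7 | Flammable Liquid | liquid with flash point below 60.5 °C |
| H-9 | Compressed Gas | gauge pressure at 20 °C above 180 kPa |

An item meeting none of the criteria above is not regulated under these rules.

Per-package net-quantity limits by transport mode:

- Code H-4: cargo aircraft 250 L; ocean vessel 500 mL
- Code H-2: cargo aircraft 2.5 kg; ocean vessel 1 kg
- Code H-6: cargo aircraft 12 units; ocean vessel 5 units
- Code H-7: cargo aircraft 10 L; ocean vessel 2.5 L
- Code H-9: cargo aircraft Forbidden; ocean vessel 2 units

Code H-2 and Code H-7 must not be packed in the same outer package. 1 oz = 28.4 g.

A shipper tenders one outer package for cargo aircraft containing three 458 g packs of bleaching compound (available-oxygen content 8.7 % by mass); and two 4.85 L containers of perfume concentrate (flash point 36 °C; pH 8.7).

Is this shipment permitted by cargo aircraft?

No

The bleaching compound has available-oxygen content 8.7 % by mass, which is ≥ 8.5 % by mass, so it is Code H-2 (Oxidizer).
The perfume concentrate has flash point 36 °C, which is < 60.5 °C, so it is Code H-7 (Flammable Liquid).
Code H-2 quantity: three 458 g packs = 1.374 kg.
1.374 kg ≤ 2.5 kg (cargo aircraft limit, Code H-2) — within limit.
Code H-7 quantity: two 4.85 L containers = 9.7 L.
That is within the Code H-7 cargo aircraft limit of 10 L.
Code H-2 and Code H-7 may not share an outer package.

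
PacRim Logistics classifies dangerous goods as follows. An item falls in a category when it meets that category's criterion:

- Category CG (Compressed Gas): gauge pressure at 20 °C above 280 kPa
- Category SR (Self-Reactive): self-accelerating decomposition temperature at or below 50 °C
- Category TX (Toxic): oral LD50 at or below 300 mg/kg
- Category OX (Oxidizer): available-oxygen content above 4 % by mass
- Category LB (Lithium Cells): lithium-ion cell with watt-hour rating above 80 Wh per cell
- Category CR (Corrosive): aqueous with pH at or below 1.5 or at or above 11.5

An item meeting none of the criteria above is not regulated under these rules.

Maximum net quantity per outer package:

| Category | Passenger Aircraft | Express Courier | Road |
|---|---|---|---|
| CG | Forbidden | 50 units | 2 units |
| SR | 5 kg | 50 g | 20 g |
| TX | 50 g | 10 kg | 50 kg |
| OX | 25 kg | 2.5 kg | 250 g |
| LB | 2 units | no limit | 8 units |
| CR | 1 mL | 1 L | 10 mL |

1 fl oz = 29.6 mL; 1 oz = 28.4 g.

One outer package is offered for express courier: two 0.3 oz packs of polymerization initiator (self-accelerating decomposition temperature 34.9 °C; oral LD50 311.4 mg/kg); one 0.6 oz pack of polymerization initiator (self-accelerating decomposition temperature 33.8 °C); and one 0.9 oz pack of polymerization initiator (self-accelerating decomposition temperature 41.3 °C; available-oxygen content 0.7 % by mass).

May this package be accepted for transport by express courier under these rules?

No

Polymerization initiator: self-accelerating decomposition temperature 34.9 °C ≤ 50 °C → Category SR (Self-Reactive).
Polymerization initiator: self-accelerating decomposition temperature 33.8 °C ≤ 50 °C → Category SR (Self-Reactive).
Polymerization initiator: self-accelerating decomposition temperature 41.3 °C ≤ 50 °C → Category SR (Self-Reactive).
Category SR net quantity: (two 0.3 oz packs = 17.04 g) + (one 0.6 oz pack = 17.04 g) + (one 0.9 oz pack = 25.56 g) = 59.64 g.
59.64 g > 50 g (express courier limit, Category SR) — over the limit.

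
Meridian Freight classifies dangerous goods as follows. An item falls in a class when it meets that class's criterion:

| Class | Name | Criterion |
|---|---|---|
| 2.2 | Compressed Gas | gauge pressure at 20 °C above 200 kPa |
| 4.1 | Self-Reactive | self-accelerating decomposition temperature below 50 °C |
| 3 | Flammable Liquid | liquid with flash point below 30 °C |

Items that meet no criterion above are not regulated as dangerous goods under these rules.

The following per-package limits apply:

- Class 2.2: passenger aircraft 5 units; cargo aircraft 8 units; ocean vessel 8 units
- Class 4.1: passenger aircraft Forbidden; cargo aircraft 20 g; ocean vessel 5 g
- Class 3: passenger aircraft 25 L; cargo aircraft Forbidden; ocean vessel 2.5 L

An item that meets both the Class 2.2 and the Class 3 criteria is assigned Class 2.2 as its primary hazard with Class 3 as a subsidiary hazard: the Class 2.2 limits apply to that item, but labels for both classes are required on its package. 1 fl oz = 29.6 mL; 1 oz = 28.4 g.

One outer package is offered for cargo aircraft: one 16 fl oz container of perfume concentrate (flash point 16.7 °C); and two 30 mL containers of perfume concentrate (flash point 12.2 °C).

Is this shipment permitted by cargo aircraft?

The perfume concentrate has flash point 16.7 °C, which is < 30 °C, so it is Class 3 (Flammable Liquid).
Perfume concentrate: flash point 12.2 °C < 30 °C → Class 3 (Flammable Liquid).
Total Class 3: (one 16 fl oz container = 473.6 mL) + (two 30 mL containers = 60 mL) = 533.6 mL.
By cargo aircraft, Class 3 is Forbidden regardless of quantity.

No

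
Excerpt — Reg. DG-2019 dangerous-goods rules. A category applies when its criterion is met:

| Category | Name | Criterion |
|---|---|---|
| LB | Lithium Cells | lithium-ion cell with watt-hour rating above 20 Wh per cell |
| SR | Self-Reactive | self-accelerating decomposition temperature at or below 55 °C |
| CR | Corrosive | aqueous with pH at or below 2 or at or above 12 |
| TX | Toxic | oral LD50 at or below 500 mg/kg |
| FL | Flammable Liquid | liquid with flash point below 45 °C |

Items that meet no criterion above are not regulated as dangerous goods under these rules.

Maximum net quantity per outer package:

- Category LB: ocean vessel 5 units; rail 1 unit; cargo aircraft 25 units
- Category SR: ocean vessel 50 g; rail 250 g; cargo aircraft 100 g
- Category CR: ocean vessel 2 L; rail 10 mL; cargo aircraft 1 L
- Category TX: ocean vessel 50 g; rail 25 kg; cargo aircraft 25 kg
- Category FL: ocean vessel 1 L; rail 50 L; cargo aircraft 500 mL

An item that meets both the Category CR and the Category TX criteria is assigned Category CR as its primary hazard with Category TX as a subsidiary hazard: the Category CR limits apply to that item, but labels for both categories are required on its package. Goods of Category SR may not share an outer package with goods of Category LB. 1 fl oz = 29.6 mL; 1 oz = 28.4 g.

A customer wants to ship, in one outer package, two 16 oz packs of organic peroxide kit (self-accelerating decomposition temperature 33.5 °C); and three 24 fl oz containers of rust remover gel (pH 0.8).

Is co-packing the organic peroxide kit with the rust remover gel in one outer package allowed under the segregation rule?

Yes

Organic peroxide kit: self-accelerating decomposition temperature 33.5 °C ≤ 55 °C → Category SR (Self-Reactive).
The rust remover gel has pH 0.8, which is ≤ 2, so it is Category CR (Corrosive).
No segregation rule bars Category SR with Category CR.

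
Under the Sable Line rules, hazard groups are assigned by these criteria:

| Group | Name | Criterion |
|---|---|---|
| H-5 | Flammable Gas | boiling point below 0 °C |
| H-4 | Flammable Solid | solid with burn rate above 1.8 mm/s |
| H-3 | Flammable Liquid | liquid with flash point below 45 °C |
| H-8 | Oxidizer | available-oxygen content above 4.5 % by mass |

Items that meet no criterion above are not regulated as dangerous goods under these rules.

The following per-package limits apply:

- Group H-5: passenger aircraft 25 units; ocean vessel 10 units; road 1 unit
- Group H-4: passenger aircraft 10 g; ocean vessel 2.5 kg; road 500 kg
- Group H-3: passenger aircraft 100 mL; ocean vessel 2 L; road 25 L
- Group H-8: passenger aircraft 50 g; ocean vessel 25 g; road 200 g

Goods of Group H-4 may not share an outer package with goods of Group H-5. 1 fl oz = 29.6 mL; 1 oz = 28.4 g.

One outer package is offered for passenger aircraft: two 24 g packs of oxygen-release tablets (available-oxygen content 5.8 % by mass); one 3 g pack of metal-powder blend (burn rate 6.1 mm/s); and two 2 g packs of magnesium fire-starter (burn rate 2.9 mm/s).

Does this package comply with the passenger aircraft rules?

Oxygen-release tablets: available-oxygen content 5.8 % by mass > 4.5 % by mass → Group H-8 (Oxidizer).
The metal-powder blend has burn rate 6.1 mm/s, which is > 1.8 mm/s, so it is Group H-4 (Flammable Solid).
Burn rate 2.9 mm/s meets the Group H-4 criterion (Flammable Solid), so the magnesium fire-starter is Group H-4.
Total Group H-4: 3 g + (two 2 g packs = 4 g) = 7 g.
That is within the Group H-4 passenger aircraft limit of 10 g.
Group H-8 quantity: two 24 g packs = 48 g.
That is within the Group H-8 passenger aircraft limit of 50 g.
The segregation rule (Group H-4 with Group H-5) does not apply to Group H-4 with Group H-8.
Every hazard group is within its passenger aircraft limit and no segregation rule is violated.

Yes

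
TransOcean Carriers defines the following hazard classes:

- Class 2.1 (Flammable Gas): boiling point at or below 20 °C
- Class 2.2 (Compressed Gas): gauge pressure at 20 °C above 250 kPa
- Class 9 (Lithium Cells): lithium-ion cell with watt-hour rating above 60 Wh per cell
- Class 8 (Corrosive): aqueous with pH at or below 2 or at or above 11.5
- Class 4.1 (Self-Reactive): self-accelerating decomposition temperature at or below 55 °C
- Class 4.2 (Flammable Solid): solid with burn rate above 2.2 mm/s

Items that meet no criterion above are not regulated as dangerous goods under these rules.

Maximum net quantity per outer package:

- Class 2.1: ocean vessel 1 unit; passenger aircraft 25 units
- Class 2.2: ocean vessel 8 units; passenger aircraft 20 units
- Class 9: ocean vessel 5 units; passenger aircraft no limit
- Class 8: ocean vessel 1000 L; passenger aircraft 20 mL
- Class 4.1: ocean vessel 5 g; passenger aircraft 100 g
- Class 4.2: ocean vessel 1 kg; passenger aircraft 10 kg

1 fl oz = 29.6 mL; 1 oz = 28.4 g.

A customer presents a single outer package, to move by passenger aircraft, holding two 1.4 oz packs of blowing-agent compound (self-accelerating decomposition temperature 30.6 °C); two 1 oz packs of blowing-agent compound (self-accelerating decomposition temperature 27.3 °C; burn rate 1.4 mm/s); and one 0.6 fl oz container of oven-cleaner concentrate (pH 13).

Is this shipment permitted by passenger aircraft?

The blowing-agent compound has self-accelerating decomposition temperature 30.6 °C, which is ≤ 55 °C, so it is Class 4.1 (Self-Reactive).
With self-accelerating decomposition temperature 27.3 °C (≤ 55 °C), the blowing-agent compound falls in Class 4.1.
Oven-cleaner concentrate: pH 13 ≥ 11.5 → Class 8 (Corrosive).
Total Class 4.1: (two 1.4 oz packs = 79.52 g) + (two 1 oz packs = 56.8 g) = 136.32 g.
136.32 g > 100 g (passenger aircraft limit, Class 4.1) — over the limit.
Class 8 quantity: one 0.6 fl oz container = 17.76 mL.
17.76 mL is within the passenger aircraft limit of 20 mL for Class 8.

No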